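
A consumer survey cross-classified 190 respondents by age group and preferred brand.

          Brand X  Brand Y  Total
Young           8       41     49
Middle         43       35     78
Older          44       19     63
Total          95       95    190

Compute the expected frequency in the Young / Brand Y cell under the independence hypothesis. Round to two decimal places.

Row total (Young) = 49; column total (Brand Y) = 95; grand total N = 190.
Expected count = (row total × column total) / N = 49 × 95 / 190 = 24.50.

24.50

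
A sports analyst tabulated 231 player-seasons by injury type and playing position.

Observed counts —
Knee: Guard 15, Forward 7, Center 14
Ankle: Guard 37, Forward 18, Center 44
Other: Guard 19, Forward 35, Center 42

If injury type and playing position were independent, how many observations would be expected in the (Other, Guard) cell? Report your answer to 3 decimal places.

Row total (Other) = 96; column total (Guard) = 71; grand total N = 231.
Expected count = (row total × column total) / N = 96 × 71 / 231 = 29.506.

29.506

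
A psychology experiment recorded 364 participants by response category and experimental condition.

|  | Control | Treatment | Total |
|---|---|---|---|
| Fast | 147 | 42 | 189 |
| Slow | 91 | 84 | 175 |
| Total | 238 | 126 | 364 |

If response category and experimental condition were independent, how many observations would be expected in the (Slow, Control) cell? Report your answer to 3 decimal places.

Row total (Slow) = 175; column total (Control) = 238; grand total N = 364.
Expected count = (row total × column total) / N = 175 × 238 / 364 = 114.423.

114.423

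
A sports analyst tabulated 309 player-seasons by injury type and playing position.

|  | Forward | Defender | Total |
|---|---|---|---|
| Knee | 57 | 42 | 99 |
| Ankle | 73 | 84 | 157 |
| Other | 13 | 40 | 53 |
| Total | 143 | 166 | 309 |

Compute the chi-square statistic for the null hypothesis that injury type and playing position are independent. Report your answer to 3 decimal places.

15.170

Grand total N = 309.
Expected counts (row total × column total / N):
  Knee, Forward: 99×143/309 = 45.8155
  Knee, Defender: 99×166/309 = 53.1845
  Ankle, Forward: 157×143/309 = 72.6570
  Ankle, Defender: 157×166/309 = 84.3430
  Other, Forward: 53×143/309 = 24.5275
  Other, Defender: 53×166/309 = 28.4725
Contributions (O − E)²/E:
  (57 − 45.8155)²/45.8155 = 2.7304
  (42 − 53.1845)²/53.1845 = 2.3521
  (73 − 72.6570)²/72.6570 = 0.0016
  (84 − 84.3430)²/84.3430 = 0.0014
  (13 − 24.5275)²/24.5275 = 5.4177
  (40 − 28.4725)²/28.4725 = 4.6671
χ² = 2.7304 + 2.3521 + 0.0016 + 0.0014 + 5.4177 + 4.6671 = 15.170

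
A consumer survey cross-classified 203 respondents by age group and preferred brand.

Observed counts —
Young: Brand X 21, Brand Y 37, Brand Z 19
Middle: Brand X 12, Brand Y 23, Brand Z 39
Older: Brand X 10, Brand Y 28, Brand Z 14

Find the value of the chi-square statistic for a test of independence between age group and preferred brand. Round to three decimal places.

Row totals: 77, 74, 52. Column totals: 43, 88, 72. Grand total N = 203.
Expected counts (row total × column total / N):
  Young, Brand X: 77×43/203 = 16.3103
  Young, Brand Y: 77×88/203 = 33.3793
  Young, Brand Z: 77×72/203 = 27.3103
  Middle, Brand X: 74×43/203 = 15.6749
  Middle, Brand Y: 74×88/203 = 32.0788
  Middle, Brand Z: 74×72/203 = 26.2463
  Older, Brand X: 52×43/203 = 11.0148
  Older, Brand Y: 52×88/203 = 22.5419
  Older, Brand Z: 52×72/203 = 18.4433
Contributions (O − E)²/E:
  (21 − 16.3103)²/16.3103 = 1.3484
  (37 − 33.3793)²/33.3793 = 0.3927
  (19 − 27.3103)²/27.3103 = 2.5288
  (12 − 15.6749)²/15.6749 = 0.8616
  (23 − 32.0788)²/32.0788 = 2.5694
  (39 − 26.2463)²/26.2463 = 6.1973
  (10 − 11.0148)²/11.0148 = 0.0935
  (28 − 22.5419)²/22.5419 = 1.3216
  (14 − 18.4433)²/18.4433 = 1.0705
χ² = 1.3484 + 0.3927 + 2.5288 + 0.8616 + 2.5694 + 6.1973 + 0.0935 + 1.3216 + 1.0705 = 16.384

16.384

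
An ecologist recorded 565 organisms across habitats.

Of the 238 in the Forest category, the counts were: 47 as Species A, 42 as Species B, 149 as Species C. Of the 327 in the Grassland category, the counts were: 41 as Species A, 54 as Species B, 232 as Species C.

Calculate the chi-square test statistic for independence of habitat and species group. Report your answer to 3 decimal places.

Row totals: 238, 327. Column totals: 88, 96, 381. Grand total N = 565.
Expected counts (row total × column total / N):
  Forest, Species A: 238×88/565 = 37.0690
  Forest, Species B: 238×96/565 = 40.4389
  Forest, Species C: 238×381/565 = 160.4920
  Grassland, Species A: 327×88/565 = 50.9310
  Grassland, Species B: 327×96/565 = 55.5611
  Grassland, Species C: 327×381/565 = 220.5080
Contributions (O − E)²/E:
  (47 − 37.0690)²/37.0690 = 2.6606
  (42 − 40.4389)²/40.4389 = 0.0603
  (149 − 160.4920)²/160.4920 = 0.8229
  (41 − 50.9310)²/50.9310 = 1.9364
  (54 − 55.5611)²/55.5611 = 0.0439
  (232 − 220.5080)²/220.5080 = 0.5989
χ² = 2.6606 + 0.0603 + 0.8229 + 1.9364 + 0.0439 + 0.5989 = 6.123

6.123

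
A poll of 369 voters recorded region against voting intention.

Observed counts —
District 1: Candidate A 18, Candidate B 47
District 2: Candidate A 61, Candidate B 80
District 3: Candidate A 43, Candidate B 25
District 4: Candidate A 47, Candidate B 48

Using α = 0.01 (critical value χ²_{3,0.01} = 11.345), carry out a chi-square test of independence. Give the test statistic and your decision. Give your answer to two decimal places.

17.80; reject H₀

Row totals: 65, 141, 68, 95. Column totals: 169, 200. Grand total N = 369.
Expected counts (row total × column total / N):
  District 1, Candidate A: 65×169/369 = 29.770
  District 1, Candidate B: 65×200/369 = 35.230
  District 2, Candidate A: 141×169/369 = 64.577
  District 2, Candidate B: 141×200/369 = 76.423
  District 3, Candidate A: 68×169/369 = 31.144
  District 3, Candidate B: 68×200/369 = 36.856
  District 4, Candidate A: 95×169/369 = 43.509
  District 4, Candidate B: 95×200/369 = 51.491
Contributions (O − E)²/E:
  (18 − 29.770)²/29.770 = 4.6534
  (47 − 35.230)²/35.230 = 3.9322
  (61 − 64.577)²/64.577 = 0.1981
  (80 − 76.423)²/76.423 = 0.1674
  (43 − 31.144)²/31.144 = 4.5134
  (25 − 36.856)²/36.856 = 3.8139
  (47 − 43.509)²/43.509 = 0.2801
  (48 − 51.491)²/51.491 = 0.2367
χ² = 4.6534 + 3.9322 + 0.1981 + 0.1674 + 4.5134 + 3.8139 + 0.2801 + 0.2367 = 17.80
df = (4−1)(2−1) = 3. Since 17.80 > 11.345, reject the null hypothesis of independence at α = 0.01.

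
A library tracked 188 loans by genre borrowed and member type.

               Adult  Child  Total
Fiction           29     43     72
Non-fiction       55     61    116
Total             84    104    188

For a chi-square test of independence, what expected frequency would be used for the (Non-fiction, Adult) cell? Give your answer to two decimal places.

Row total (Non-fiction) = 116; column total (Adult) = 84; grand total N = 188.
Expected count = (row total × column total) / N = 116 × 84 / 188 = 51.83.

51.83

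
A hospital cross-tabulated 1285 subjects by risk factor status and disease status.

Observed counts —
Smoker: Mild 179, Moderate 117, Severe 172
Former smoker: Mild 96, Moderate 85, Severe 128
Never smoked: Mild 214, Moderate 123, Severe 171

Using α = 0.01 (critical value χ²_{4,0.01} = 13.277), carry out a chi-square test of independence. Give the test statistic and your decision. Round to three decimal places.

Row totals: 468, 309, 508. Column totals: 489, 325, 471. Grand total N = 1285.
Expected counts (row total × column total / N):
  Smoker, Mild: 468×489/1285 = 178.0949
  Smoker, Moderate: 468×325/1285 = 118.3658
  Smoker, Severe: 468×471/1285 = 171.5393
  Former smoker, Mild: 309×489/1285 = 117.5883
  Former smoker, Moderate: 309×325/1285 = 78.1518
  Former smoker, Severe: 309×471/1285 = 113.2599
  Never smoked, Mild: 508×489/1285 = 193.3167
  Never smoked, Moderate: 508×325/1285 = 128.4825
  Never smoked, Severe: 508×471/1285 = 186.2008
Contributions (O − E)²/E:
  (179 − 178.0949)²/178.0949 = 0.0046
  (117 − 118.3658)²/118.3658 = 0.0158
  (172 − 171.5393)²/171.5393 = 0.0012
  (96 − 117.5883)²/117.5883 = 3.9634
  (85 − 78.1518)²/78.1518 = 0.6001
  (128 − 113.2599)²/113.2599 = 1.9183
  (214 − 193.3167)²/193.3167 = 2.2129
  (123 − 128.4825)²/128.4825 = 0.2339
  (171 − 186.2008)²/186.2008 = 1.2409
χ² = 0.0046 + 0.0158 + 0.0012 + 3.9634 + 0.6001 + 1.9183 + 2.2129 + 0.2339 + 1.2409 = 10.191
df = (3−1)(3−1) = 4. Since 10.191 < 13.277, fail to reject the null hypothesis of independence at α = 0.01.

10.191; fail to reject H₀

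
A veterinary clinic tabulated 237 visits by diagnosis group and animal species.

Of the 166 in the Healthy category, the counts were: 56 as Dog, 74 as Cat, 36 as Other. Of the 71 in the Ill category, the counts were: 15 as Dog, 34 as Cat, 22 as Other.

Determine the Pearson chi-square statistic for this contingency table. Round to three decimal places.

4.516

Row totals: 166, 71. Column totals: 71, 108, 58. Grand total N = 237.
Expected counts (row total × column total / N):
  Healthy, Dog: 166×71/237 = 49.7300
  Healthy, Cat: 166×108/237 = 75.6456
  Healthy, Other: 166×58/237 = 40.6245
  Ill, Dog: 71×71/237 = 21.2700
  Ill, Cat: 71×108/237 = 32.3544
  Ill, Other: 71×58/237 = 17.3755
Contributions (O − E)²/E:
  (56 − 49.7300)²/49.7300 = 0.7905
  (74 − 75.6456)²/75.6456 = 0.0358
  (36 − 40.6245)²/40.6245 = 0.5264
  (15 − 21.2700)²/21.2700 = 1.8483
  (34 − 32.3544)²/32.3544 = 0.0837
  (22 − 17.3755)²/17.3755 = 1.2308
χ² = 0.7905 + 0.0358 + 0.5264 + 1.8483 + 0.0837 + 1.2308 = 4.516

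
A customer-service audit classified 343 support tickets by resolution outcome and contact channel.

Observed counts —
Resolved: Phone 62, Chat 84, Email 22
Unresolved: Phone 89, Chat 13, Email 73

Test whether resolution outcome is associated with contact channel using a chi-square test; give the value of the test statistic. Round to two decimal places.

Row totals: 168, 175. Column totals: 151, 97, 95. Grand total N = 343.
Expected counts (row total × column total / N):
  Resolved, Phone: 168×151/343 = 73.959
  Resolved, Chat: 168×97/343 = 47.510
  Resolved, Email: 168×95/343 = 46.531
  Unresolved, Phone: 175×151/343 = 77.041
  Unresolved, Chat: 175×97/343 = 49.490
  Unresolved, Email: 175×95/343 = 48.469
Contributions (O − E)²/E:
  (62 − 73.959)²/73.959 = 1.9337
  (84 − 47.510)²/47.510 = 28.0261
  (22 − 46.531)²/46.531 = 12.9327
  (89 − 77.041)²/77.041 = 1.8564
  (13 − 49.490)²/49.490 = 26.9048
  (73 − 48.469)²/48.469 = 12.4156
χ² = 1.9337 + 28.0261 + 12.9327 + 1.8564 + 26.9048 + 12.4156 = 84.07

84.07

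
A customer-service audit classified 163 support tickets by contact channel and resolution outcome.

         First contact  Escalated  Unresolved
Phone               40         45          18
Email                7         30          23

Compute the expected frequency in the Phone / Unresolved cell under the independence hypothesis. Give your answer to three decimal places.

Row total (Phone) = 103; column total (Unresolved) = 41; grand total N = 163.
Expected count = (row total × column total) / N = 103 × 41 / 163 = 25.908.

25.908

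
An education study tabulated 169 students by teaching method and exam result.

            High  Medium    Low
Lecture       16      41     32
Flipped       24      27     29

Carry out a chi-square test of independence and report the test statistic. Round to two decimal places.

Row totals: 89, 80. Column totals: 40, 68, 61. Grand total N = 169.
Expected counts (row total × column total / N):
  Lecture, High: 89×40/169 = 21.065
  Lecture, Medium: 89×68/169 = 35.811
  Lecture, Low: 89×61/169 = 32.124
  Flipped, High: 80×40/169 = 18.935
  Flipped, Medium: 80×68/169 = 32.189
  Flipped, Low: 80×61/169 = 28.876
Contributions (O − E)²/E:
  (16 − 21.065)²/21.065 = 1.2179
  (41 − 35.811)²/35.811 = 0.7519
  (32 − 32.124)²/32.124 = 0.0005
  (24 − 18.935)²/18.935 = 1.3549
  (27 − 32.189)²/32.189 = 0.8365
  (29 − 28.876)²/28.876 = 0.0005
χ² = 1.2179 + 0.7519 + 0.0005 + 1.3549 + 0.8365 + 0.0005 = 4.16

4.16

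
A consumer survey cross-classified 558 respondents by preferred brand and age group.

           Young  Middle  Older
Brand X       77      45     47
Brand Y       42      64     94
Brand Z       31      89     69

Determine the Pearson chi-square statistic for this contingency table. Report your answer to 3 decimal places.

52.887

Row totals: 169, 200, 189. Column totals: 150, 198, 210. Grand total N = 558.
Expected counts (row total × column total / N):
  Brand X, Young: 169×150/558 = 45.4301
  Brand X, Middle: 169×198/558 = 59.9677
  Brand X, Older: 169×210/558 = 63.6022
  Brand Y, Young: 200×150/558 = 53.7634
  Brand Y, Middle: 200×198/558 = 70.9677
  Brand Y, Older: 200×210/558 = 75.2688
  Brand Z, Young: 189×150/558 = 50.8065
  Brand Z, Middle: 189×198/558 = 67.0645
  Brand Z, Older: 189×210/558 = 71.1290
Contributions (O − E)²/E:
  (77 − 45.4301)²/45.4301 = 21.9383
  (45 − 59.9677)²/59.9677 = 3.7359
  (47 − 63.6022)²/63.6022 = 4.3337
  (42 − 53.7634)²/53.7634 = 2.5738
  (64 − 70.9677)²/70.9677 = 0.6841
  (94 − 75.2688)²/75.2688 = 4.6614
  (31 − 50.8065)²/50.8065 = 7.7214
  (89 − 67.0645)²/67.0645 = 7.1747
  (69 − 71.1290)²/71.1290 = 0.0637
χ² = 21.9383 + 3.7359 + 4.3337 + 2.5738 + 0.6841 + 4.6614 + 7.7214 + 7.1747 + 0.0637 = 52.887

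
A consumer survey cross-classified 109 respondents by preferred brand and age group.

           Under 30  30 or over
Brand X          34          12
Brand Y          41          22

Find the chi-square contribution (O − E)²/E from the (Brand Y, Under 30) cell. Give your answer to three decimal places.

Row total (Brand Y) = 63; column total (Under 30) = 75; N = 109.
Expected count E = 63 × 75 / 109 = 43.3486.
Contribution = (O − E)²/E = (41 − 43.3486)² / 43.3486 = 0.127.

0.127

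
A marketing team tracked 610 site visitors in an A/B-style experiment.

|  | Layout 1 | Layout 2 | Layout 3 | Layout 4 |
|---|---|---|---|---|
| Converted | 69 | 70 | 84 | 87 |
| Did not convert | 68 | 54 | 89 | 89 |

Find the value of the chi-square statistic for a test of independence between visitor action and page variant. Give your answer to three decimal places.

Row totals: 310, 300. Column totals: 137, 124, 173, 176. Grand total N = 610.
Expected counts (row total × column total / N):
  Converted, Layout 1: 310×137/610 = 69.6230
  Converted, Layout 2: 310×124/610 = 63.0164
  Converted, Layout 3: 310×173/610 = 87.9180
  Converted, Layout 4: 310×176/610 = 89.4426
  Did not convert, Layout 1: 300×137/610 = 67.3770
  Did not convert, Layout 2: 300×124/610 = 60.9836
  Did not convert, Layout 3: 300×173/610 = 85.0820
  Did not convert, Layout 4: 300×176/610 = 86.5574
Contributions (O − E)²/E:
  (69 − 69.6230)²/69.6230 = 0.0056
  (70 − 63.0164)²/63.0164 = 0.7739
  (84 − 87.9180)²/87.9180 = 0.1746
  (87 − 89.4426)²/89.4426 = 0.0667
  (68 − 67.3770)²/67.3770 = 0.0058
  (54 − 60.9836)²/60.9836 = 0.7997
  (89 − 85.0820)²/85.0820 = 0.1804
  (89 − 86.5574)²/86.5574 = 0.0689
χ² = 0.0056 + 0.7739 + 0.1746 + 0.0667 + 0.0058 + 0.7997 + 0.1804 + 0.0689 = 2.076

2.076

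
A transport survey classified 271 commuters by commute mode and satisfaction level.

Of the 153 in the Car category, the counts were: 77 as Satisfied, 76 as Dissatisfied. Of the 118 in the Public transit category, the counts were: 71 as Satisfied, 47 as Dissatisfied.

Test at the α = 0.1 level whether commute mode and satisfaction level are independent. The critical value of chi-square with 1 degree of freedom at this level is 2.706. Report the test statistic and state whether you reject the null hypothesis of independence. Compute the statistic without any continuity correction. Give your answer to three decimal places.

Row totals: 153, 118. Column totals: 148, 123. Grand total N = 271.
Expected counts (row total × column total / N):
  Car, Satisfied: 153×148/271 = 83.5572
  Car, Dissatisfied: 153×123/271 = 69.4428
  Public transit, Satisfied: 118×148/271 = 64.4428
  Public transit, Dissatisfied: 118×123/271 = 53.5572
Contributions (O − E)²/E:
  (77 − 83.5572)²/83.5572 = 0.5146
  (76 − 69.4428)²/69.4428 = 0.6192
  (71 − 64.4428)²/64.4428 = 0.6672
  (47 − 53.5572)²/53.5572 = 0.8028
χ² = 0.5146 + 0.6192 + 0.6672 + 0.8028 = 2.604
df = (2−1)(2−1) = 1. Since 2.604 < 2.706, fail to reject the null hypothesis of independence at α = 0.1.

2.604; fail to reject H₀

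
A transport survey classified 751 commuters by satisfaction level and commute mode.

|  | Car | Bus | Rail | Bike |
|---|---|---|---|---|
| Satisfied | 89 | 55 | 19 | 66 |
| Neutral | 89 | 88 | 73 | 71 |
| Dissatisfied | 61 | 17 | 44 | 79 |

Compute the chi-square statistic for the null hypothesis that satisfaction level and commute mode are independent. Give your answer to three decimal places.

57.643

Row totals: 229, 321, 201. Column totals: 239, 160, 136, 216. Grand total N = 751.
Expected counts (row total × column total / N):
  Satisfied, Car: 229×239/751 = 72.8775
  Satisfied, Bus: 229×160/751 = 48.7883
  Satisfied, Rail: 229×136/751 = 41.4700
  Satisfied, Bike: 229×216/751 = 65.8642
  Neutral, Car: 321×239/751 = 102.1558
  Neutral, Bus: 321×160/751 = 68.3888
  Neutral, Rail: 321×136/751 = 58.1305
  Neutral, Bike: 321×216/751 = 92.3249
  Dissatisfied, Car: 201×239/751 = 63.9667
  Dissatisfied, Bus: 201×160/751 = 42.8229
  Dissatisfied, Rail: 201×136/751 = 36.3995
  Dissatisfied, Bike: 201×216/751 = 57.8109
Contributions (O − E)²/E:
  (89 − 72.8775)²/72.8775 = 3.5667
  (55 − 48.7883)²/48.7883 = 0.7909
  (19 − 41.4700)²/41.4700 = 12.1751
  (66 − 65.8642)²/65.8642 = 0.0003
  (89 − 102.1558)²/102.1558 = 1.6942
  (88 − 68.3888)²/68.3888 = 5.6237
  (73 − 58.1305)²/58.1305 = 3.8035
  (71 − 92.3249)²/92.3249 = 4.9256
  (61 − 63.9667)²/63.9667 = 0.1376
  (17 − 42.8229)²/42.8229 = 15.5716
  (44 − 36.3995)²/36.3995 = 1.5870
  (79 − 57.8109)²/57.8109 = 7.7663
χ² = 3.5667 + 0.7909 + 12.1751 + 0.0003 + 1.6942 + 5.6237 + 3.8035 + 4.9256 + 0.1376 + 15.5716 + 1.5870 + 7.7663 = 57.643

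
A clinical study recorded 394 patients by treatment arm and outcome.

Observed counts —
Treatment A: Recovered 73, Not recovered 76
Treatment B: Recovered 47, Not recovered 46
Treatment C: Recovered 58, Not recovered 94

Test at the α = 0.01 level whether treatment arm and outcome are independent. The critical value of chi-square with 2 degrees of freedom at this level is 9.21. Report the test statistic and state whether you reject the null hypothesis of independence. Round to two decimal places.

Row totals: 149, 93, 152. Column totals: 178, 216. Grand total N = 394.
Expected counts (row total × column total / N):
  Treatment A, Recovered: 149×178/394 = 67.315
  Treatment A, Not recovered: 149×216/394 = 81.685
  Treatment B, Recovered: 93×178/394 = 42.015
  Treatment B, Not recovered: 93×216/394 = 50.985
  Treatment C, Recovered: 152×178/394 = 68.670
  Treatment C, Not recovered: 152×216/394 = 83.330
Contributions (O − E)²/E:
  (73 − 67.315)²/67.315 = 0.4801
  (76 − 81.685)²/81.685 = 0.3957
  (47 − 42.015)²/42.015 = 0.5915
  (46 − 50.985)²/50.985 = 0.4874
  (58 − 68.670)²/68.670 = 1.6579
  (94 − 83.330)²/83.330 = 1.3662
χ² = 0.4801 + 0.3957 + 0.5915 + 0.4874 + 1.6579 + 1.3662 = 4.98
df = (3−1)(2−1) = 2. Since 4.98 < 9.21, fail to reject the null hypothesis of independence at α = 0.01.

4.98; fail to reject H₀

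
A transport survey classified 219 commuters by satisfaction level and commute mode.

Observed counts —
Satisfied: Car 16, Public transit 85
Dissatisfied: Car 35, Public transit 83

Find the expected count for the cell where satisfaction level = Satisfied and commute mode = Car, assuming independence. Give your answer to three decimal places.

Row total (Satisfied) = 101; column total (Car) = 51; grand total N = 219.
Expected count = (row total × column total) / N = 101 × 51 / 219 = 23.521.

23.521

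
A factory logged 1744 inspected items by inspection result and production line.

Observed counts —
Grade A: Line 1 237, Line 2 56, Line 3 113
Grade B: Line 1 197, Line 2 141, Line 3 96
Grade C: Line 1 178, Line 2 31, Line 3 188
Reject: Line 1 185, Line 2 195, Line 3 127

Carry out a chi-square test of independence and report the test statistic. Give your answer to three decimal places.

194.207

Row totals: 406, 434, 397, 507. Column totals: 797, 423, 524. Grand total N = 1744.
Expected counts (row total × column total / N):
  Grade A, Line 1: 406×797/1744 = 185.54014
  Grade A, Line 2: 406×423/1744 = 98.47362
  Grade A, Line 3: 406×524/1744 = 121.98624
  Grade B, Line 1: 434×797/1744 = 198.33601
  Grade B, Line 2: 434×423/1744 = 105.26491
  Grade B, Line 3: 434×524/1744 = 130.39908
  Grade C, Line 1: 397×797/1744 = 181.42718
  Grade C, Line 2: 397×423/1744 = 96.29071
  Grade C, Line 3: 397×524/1744 = 119.28211
  Reject, Line 1: 507×797/1744 = 231.69667
  Reject, Line 2: 507×423/1744 = 122.97076
  Reject, Line 3: 507×524/1744 = 152.33257
Contributions (O − E)²/E:
  (237 − 185.54014)²/185.54014 = 14.2725
  (56 − 98.47362)²/98.47362 = 18.3197
  (113 − 121.98624)²/121.98624 = 0.6620
  (197 − 198.33601)²/198.33601 = 0.0090
  (141 − 105.26491)²/105.26491 = 12.1313
  (96 − 130.39908)²/130.39908 = 9.0744
  (178 − 181.42718)²/181.42718 = 0.0647
  (31 − 96.29071)²/96.29071 = 44.2709
  (188 − 119.28211)²/119.28211 = 39.5881
  (185 − 231.69667)²/231.69667 = 9.4114
  (195 − 122.97076)²/122.97076 = 42.1906
  (127 − 152.33257)²/152.33257 = 4.2128
χ² = 14.2725 + 18.3197 + 0.6620 + 0.0090 + 12.1313 + 9.0744 + 0.0647 + 44.2709 + 39.5881 + 9.4114 + 42.1906 + 4.2128 = 194.207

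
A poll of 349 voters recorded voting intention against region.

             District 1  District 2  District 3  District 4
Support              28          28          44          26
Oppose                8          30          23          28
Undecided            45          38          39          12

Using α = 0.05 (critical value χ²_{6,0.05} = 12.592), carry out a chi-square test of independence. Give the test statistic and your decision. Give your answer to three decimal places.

Row totals: 126, 89, 134. Column totals: 81, 96, 106, 66. Grand total N = 349.
Expected counts (row total × column total / N):
  Support, District 1: 126×81/349 = 29.2436
  Support, District 2: 126×96/349 = 34.6590
  Support, District 3: 126×106/349 = 38.2693
  Support, District 4: 126×66/349 = 23.8281
  Oppose, District 1: 89×81/349 = 20.6562
  Oppose, District 2: 89×96/349 = 24.4814
  Oppose, District 3: 89×106/349 = 27.0315
  Oppose, District 4: 89×66/349 = 16.8309
  Undecided, District 1: 134×81/349 = 31.1003
  Undecided, District 2: 134×96/349 = 36.8596
  Undecided, District 3: 134×106/349 = 40.6991
  Undecided, District 4: 134×66/349 = 25.3410
Contributions (O − E)²/E:
  (28 − 29.2436)²/29.2436 = 0.0529
  (28 − 34.6590)²/34.6590 = 1.2794
  (44 − 38.2693)²/38.2693 = 0.8582
  (26 − 23.8281)²/23.8281 = 0.1980
  (8 − 20.6562)²/20.6562 = 7.7545
  (30 − 24.4814)²/24.4814 = 1.2440
  (23 − 27.0315)²/27.0315 = 0.6013
  (28 − 16.8309)²/16.8309 = 7.4119
  (45 − 31.1003)²/31.1003 = 6.2122
  (38 − 36.8596)²/36.8596 = 0.0353
  (39 − 40.6991)²/40.6991 = 0.0709
  (12 − 25.3410)²/25.3410 = 7.0235
χ² = 0.0529 + 1.2794 + 0.8582 + 0.1980 + 7.7545 + 1.2440 + 0.6013 + 7.4119 + 6.2122 + 0.0353 + 0.0709 + 7.0235 = 32.742
df = (3−1)(4−1) = 6. Since 32.742 > 12.592, reject the null hypothesis of independence at α = 0.05.

32.742; reject H₀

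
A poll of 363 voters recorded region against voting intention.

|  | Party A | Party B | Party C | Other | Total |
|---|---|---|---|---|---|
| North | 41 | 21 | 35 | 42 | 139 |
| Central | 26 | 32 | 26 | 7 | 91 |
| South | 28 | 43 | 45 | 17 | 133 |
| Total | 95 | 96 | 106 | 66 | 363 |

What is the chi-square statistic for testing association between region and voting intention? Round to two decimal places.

33.70

Grand total N = 363.
Expected counts (row total × column total / N):
  North, Party A: 139×95/363 = 36.377
  North, Party B: 139×96/363 = 36.760
  North, Party C: 139×106/363 = 40.590
  North, Other: 139×66/363 = 25.273
  Central, Party A: 91×95/363 = 23.815
  Central, Party B: 91×96/363 = 24.066
  Central, Party C: 91×106/363 = 26.573
  Central, Other: 91×66/363 = 16.545
  South, Party A: 133×95/363 = 34.807
  South, Party B: 133×96/363 = 35.174
  South, Party C: 133×106/363 = 38.837
  South, Other: 133×66/363 = 24.182
Contributions (O − E)²/E:
  (41 − 36.377)²/36.377 = 0.5875
  (21 − 36.760)²/36.760 = 6.7567
  (35 − 40.590)²/40.590 = 0.7698
  (42 − 25.273)²/25.273 = 11.0708
  (26 − 23.815)²/23.815 = 0.2005
  (32 − 24.066)²/24.066 = 2.6157
  (26 − 26.573)²/26.573 = 0.0124
  (7 − 16.545)²/16.545 = 5.5066
  (28 − 34.807)²/34.807 = 1.3312
  (43 − 35.174)²/35.174 = 1.7412
  (45 − 38.837)²/38.837 = 0.9780
  (17 − 24.182)²/24.182 = 2.1330
χ² = 0.5875 + 6.7567 + 0.7698 + 11.0708 + 0.2005 + 2.6157 + 0.0124 + 5.5066 + 1.3312 + 1.7412 + 0.9780 + 2.1330 = 33.70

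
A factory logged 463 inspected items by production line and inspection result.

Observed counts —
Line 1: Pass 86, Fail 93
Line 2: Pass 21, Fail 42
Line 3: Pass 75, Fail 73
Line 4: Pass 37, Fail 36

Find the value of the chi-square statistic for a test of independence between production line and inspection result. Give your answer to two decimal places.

5.98

Row totals: 179, 63, 148, 73. Column totals: 219, 244. Grand total N = 463.
Expected counts (row total × column total / N):
  Line 1, Pass: 179×219/463 = 84.667
  Line 1, Fail: 179×244/463 = 94.333
  Line 2, Pass: 63×219/463 = 29.799
  Line 2, Fail: 63×244/463 = 33.201
  Line 3, Pass: 148×219/463 = 70.004
  Line 3, Fail: 148×244/463 = 77.996
  Line 4, Pass: 73×219/463 = 34.529
  Line 4, Fail: 73×244/463 = 38.471
Contributions (O − E)²/E:
  (86 − 84.667)²/84.667 = 0.0210
  (93 − 94.333)²/94.333 = 0.0188
  (21 − 29.799)²/29.799 = 2.5982
  (42 − 33.201)²/33.201 = 2.3319
  (75 − 70.004)²/70.004 = 0.3566
  (73 − 77.996)²/77.996 = 0.3200
  (37 − 34.529)²/34.529 = 0.1768
  (36 − 38.471)²/38.471 = 0.1587
χ² = 0.0210 + 0.0188 + 2.5982 + 2.3319 + 0.3566 + 0.3200 + 0.1768 + 0.1587 = 5.98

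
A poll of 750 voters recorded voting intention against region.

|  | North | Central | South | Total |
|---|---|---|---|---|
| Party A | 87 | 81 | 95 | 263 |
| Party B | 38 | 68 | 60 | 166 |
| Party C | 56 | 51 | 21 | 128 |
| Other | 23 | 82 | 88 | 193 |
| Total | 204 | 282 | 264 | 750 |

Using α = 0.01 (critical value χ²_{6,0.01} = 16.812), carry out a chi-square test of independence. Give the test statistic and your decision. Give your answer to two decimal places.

57.95; reject H₀

Grand total N = 750.
Expected counts (row total × column total / N):
  Party A, North: 263×204/750 = 71.536
  Party A, Central: 263×282/750 = 98.888
  Party A, South: 263×264/750 = 92.576
  Party B, North: 166×204/750 = 45.152
  Party B, Central: 166×282/750 = 62.416
  Party B, South: 166×264/750 = 58.432
  Party C, North: 128×204/750 = 34.816
  Party C, Central: 128×282/750 = 48.128
  Party C, South: 128×264/750 = 45.056
  Other, North: 193×204/750 = 52.496
  Other, Central: 193×282/750 = 72.568
  Other, South: 193×264/750 = 67.936
Contributions (O − E)²/E:
  (87 − 71.536)²/71.536 = 3.3429
  (81 − 98.888)²/98.888 = 3.2358
  (95 − 92.576)²/92.576 = 0.0635
  (38 − 45.152)²/45.152 = 1.1329
  (68 − 62.416)²/62.416 = 0.4996
  (60 − 58.432)²/58.432 = 0.0421
  (56 − 34.816)²/34.816 = 12.8895
  (51 − 48.128)²/48.128 = 0.1714
  (21 − 45.056)²/45.056 = 12.8438
  (23 − 52.496)²/52.496 = 16.5730
  (82 − 72.568)²/72.568 = 1.2259
  (88 − 67.936)²/67.936 = 5.9256
χ² = 3.3429 + 3.2358 + 0.0635 + 1.1329 + 0.4996 + 0.0421 + 12.8895 + 0.1714 + 12.8438 + 16.5730 + 1.2259 + 5.9256 = 57.95
df = (4−1)(3−1) = 6. Since 57.95 > 16.812, reject the null hypothesis of independence at α = 0.01.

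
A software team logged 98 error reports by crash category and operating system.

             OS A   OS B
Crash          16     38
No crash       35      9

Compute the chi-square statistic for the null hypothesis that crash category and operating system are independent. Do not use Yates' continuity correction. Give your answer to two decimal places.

24.20

Row totals: 54, 44. Column totals: 51, 47. Grand total N = 98.
Expected counts (row total × column total / N):
  Crash, OS A: 54×51/98 = 28.102
  Crash, OS B: 54×47/98 = 25.898
  No crash, OS A: 44×51/98 = 22.898
  No crash, OS B: 44×47/98 = 21.102
Contributions (O − E)²/E:
  (16 − 28.102)²/28.102 = 5.2117
  (38 − 25.898)²/25.898 = 5.6552
  (35 − 22.898)²/22.898 = 6.3961
  (9 − 21.102)²/21.102 = 6.9405
χ² = 5.2117 + 5.6552 + 6.3961 + 6.9405 = 24.20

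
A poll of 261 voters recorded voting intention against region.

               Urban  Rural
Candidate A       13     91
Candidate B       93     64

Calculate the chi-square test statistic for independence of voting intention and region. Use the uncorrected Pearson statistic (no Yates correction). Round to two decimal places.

Row totals: 104, 157. Column totals: 106, 155. Grand total N = 261.
Expected counts (row total × column total / N):
  Candidate A, Urban: 104×106/261 = 42.2375
  Candidate A, Rural: 104×155/261 = 61.7625
  Candidate B, Urban: 157×106/261 = 63.7625
  Candidate B, Rural: 157×155/261 = 93.2375
Contributions (O − E)²/E:
  (13 − 42.2375)²/42.2375 = 20.2387
  (91 − 61.7625)²/61.7625 = 13.8406
  (93 − 63.7625)²/63.7625 = 13.4065
  (64 − 93.2375)²/93.2375 = 9.1683
χ² = 20.2387 + 13.8406 + 13.4065 + 9.1683 = 56.65

56.65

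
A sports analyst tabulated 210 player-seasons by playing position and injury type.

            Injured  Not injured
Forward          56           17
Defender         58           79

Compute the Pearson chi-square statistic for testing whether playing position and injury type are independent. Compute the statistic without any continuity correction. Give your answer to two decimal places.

Row totals: 73, 137. Column totals: 114, 96. Grand total N = 210.
Expected counts (row total × column total / N):
  Forward, Injured: 73×114/210 = 39.629
  Forward, Not injured: 73×96/210 = 33.371
  Defender, Injured: 137×114/210 = 74.371
  Defender, Not injured: 137×96/210 = 62.629
Contributions (O − E)²/E:
  (56 − 39.629)²/39.629 = 6.7630
  (17 − 33.371)²/33.371 = 8.0312
  (58 − 74.371)²/74.371 = 3.6037
  (79 − 62.629)²/62.629 = 4.2793
χ² = 6.7630 + 8.0312 + 3.6037 + 4.2793 = 22.68

22.68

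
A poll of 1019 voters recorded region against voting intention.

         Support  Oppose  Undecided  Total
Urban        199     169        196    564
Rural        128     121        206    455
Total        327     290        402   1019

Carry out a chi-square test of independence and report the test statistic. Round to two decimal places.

12.09

Grand total N = 1019.
Expected counts (row total × column total / N):
  Urban, Support: 564×327/1019 = 180.989
  Urban, Oppose: 564×290/1019 = 160.510
  Urban, Undecided: 564×402/1019 = 222.500
  Rural, Support: 455×327/1019 = 146.011
  Rural, Oppose: 455×290/1019 = 129.490
  Rural, Undecided: 455×402/1019 = 179.500
Contributions (O − E)²/E:
  (199 − 180.989)²/180.989 = 1.7924
  (169 − 160.510)²/160.510 = 0.4491
  (196 − 222.500)²/222.500 = 3.1562
  (128 − 146.011)²/146.011 = 2.2217
  (121 − 129.490)²/129.490 = 0.5566
  (206 − 179.500)²/179.500 = 3.9123
χ² = 1.7924 + 0.4491 + 3.1562 + 2.2217 + 0.5566 + 3.9123 = 12.09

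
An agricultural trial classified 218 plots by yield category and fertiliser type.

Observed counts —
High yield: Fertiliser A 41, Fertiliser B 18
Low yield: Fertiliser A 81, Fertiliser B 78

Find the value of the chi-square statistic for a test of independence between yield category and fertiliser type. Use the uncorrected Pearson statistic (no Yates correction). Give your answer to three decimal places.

6.007

Row totals: 59, 159. Column totals: 122, 96. Grand total N = 218.
Expected counts (row total × column total / N):
  High yield, Fertiliser A: 59×122/218 = 33.0183
  High yield, Fertiliser B: 59×96/218 = 25.9817
  Low yield, Fertiliser A: 159×122/218 = 88.9817
  Low yield, Fertiliser B: 159×96/218 = 70.0183
Contributions (O − E)²/E:
  (41 − 33.0183)²/33.0183 = 1.9295
  (18 − 25.9817)²/25.9817 = 2.4520
  (81 − 88.9817)²/88.9817 = 0.7160
  (78 − 70.0183)²/70.0183 = 0.9099
χ² = 1.9295 + 2.4520 + 0.7160 + 0.9099 = 6.007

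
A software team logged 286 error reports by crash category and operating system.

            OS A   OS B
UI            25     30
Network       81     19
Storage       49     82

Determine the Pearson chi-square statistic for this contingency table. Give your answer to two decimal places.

45.51

Row totals: 55, 100, 131. Column totals: 155, 131. Grand total N = 286.
Expected counts (row total × column total / N):
  UI, OS A: 55×155/286 = 29.808
  UI, OS B: 55×131/286 = 25.192
  Network, OS A: 100×155/286 = 54.196
  Network, OS B: 100×131/286 = 45.804
  Storage, OS A: 131×155/286 = 70.997
  Storage, OS B: 131×131/286 = 60.003
Contributions (O − E)²/E:
  (25 − 29.808)²/29.808 = 0.7755
  (30 − 25.192)²/25.192 = 0.9176
  (81 − 54.196)²/54.196 = 13.2566
  (19 − 45.804)²/45.804 = 15.6854
  (49 − 70.997)²/70.997 = 6.8153
  (82 − 60.003)²/60.003 = 8.0641
χ² = 0.7755 + 0.9176 + 13.2566 + 15.6854 + 6.8153 + 8.0641 = 45.51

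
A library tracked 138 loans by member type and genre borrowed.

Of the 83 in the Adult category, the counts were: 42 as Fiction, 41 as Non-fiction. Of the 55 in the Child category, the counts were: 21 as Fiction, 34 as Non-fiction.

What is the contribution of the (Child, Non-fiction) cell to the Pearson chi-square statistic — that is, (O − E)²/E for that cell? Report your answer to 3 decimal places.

Row total (Child) = 55; column total (Non-fiction) = 75; N = 138.
Expected count E = 55 × 75 / 138 = 29.8913.
Contribution = (O − E)²/E = (34 − 29.8913)² / 29.8913 = 0.565.

0.565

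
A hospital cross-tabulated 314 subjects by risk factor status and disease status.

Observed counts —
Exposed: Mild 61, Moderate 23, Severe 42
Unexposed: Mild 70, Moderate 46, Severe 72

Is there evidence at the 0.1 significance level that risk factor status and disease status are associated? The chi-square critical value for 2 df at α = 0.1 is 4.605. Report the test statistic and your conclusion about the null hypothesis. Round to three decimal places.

4.097; fail to reject H₀

Row totals: 126, 188. Column totals: 131, 69, 114. Grand total N = 314.
Expected counts (row total × column total / N):
  Exposed, Mild: 126×131/314 = 52.5669
  Exposed, Moderate: 126×69/314 = 27.6879
  Exposed, Severe: 126×114/314 = 45.7452
  Unexposed, Mild: 188×131/314 = 78.4331
  Unexposed, Moderate: 188×69/314 = 41.3121
  Unexposed, Severe: 188×114/314 = 68.2548
Contributions (O − E)²/E:
  (61 − 52.5669)²/52.5669 = 1.3529
  (23 − 27.6879)²/27.6879 = 0.7937
  (42 − 45.7452)²/45.7452 = 0.3066
  (70 − 78.4331)²/78.4331 = 0.9067
  (46 − 41.3121)²/41.3121 = 0.5320
  (72 − 68.2548)²/68.2548 = 0.2055
χ² = 1.3529 + 0.7937 + 0.3066 + 0.9067 + 0.5320 + 0.2055 = 4.097
df = (2−1)(3−1) = 2. Since 4.097 < 4.605, fail to reject the null hypothesis of independence at α = 0.1.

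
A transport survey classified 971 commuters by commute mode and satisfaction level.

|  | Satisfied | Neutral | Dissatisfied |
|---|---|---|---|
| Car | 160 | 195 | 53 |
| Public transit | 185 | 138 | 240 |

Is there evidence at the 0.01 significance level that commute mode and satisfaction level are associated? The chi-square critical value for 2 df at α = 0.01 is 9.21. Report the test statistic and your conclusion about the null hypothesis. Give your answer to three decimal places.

108.950; reject H₀

Row totals: 408, 563. Column totals: 345, 333, 293. Grand total N = 971.
Expected counts (row total × column total / N):
  Car, Satisfied: 408×345/971 = 144.96395
  Car, Neutral: 408×333/971 = 139.92173
  Car, Dissatisfied: 408×293/971 = 123.11432
  Public transit, Satisfied: 563×345/971 = 200.03605
  Public transit, Neutral: 563×333/971 = 193.07827
  Public transit, Dissatisfied: 563×293/971 = 169.88568
Contributions (O − E)²/E:
  (160 − 144.96395)²/144.96395 = 1.5596
  (195 − 139.92173)²/139.92173 = 21.6808
  (53 − 123.11432)²/123.11432 = 39.9305
  (185 − 200.03605)²/200.03605 = 1.1302
  (138 − 193.07827)²/193.07827 = 15.7118
  (240 − 169.88568)²/169.88568 = 28.9372
χ² = 1.5596 + 21.6808 + 39.9305 + 1.1302 + 15.7118 + 28.9372 = 108.950
df = (2−1)(3−1) = 2. Since 108.950 > 9.21, reject the null hypothesis of independence at α = 0.01.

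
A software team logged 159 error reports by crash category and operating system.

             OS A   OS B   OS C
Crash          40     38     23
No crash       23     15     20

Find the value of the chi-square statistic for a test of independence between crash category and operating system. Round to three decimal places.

3.397

Row totals: 101, 58. Column totals: 63, 53, 43. Grand total N = 159.
Expected counts (row total × column total / N):
  Crash, OS A: 101×63/159 = 40.01887
  Crash, OS B: 101×53/159 = 33.66667
  Crash, OS C: 101×43/159 = 27.31447
  No crash, OS A: 58×63/159 = 22.98113
  No crash, OS B: 58×53/159 = 19.33333
  No crash, OS C: 58×43/159 = 15.68553
Contributions (O − E)²/E:
  (40 − 40.01887)²/40.01887 = 0.0000
  (38 − 33.66667)²/33.66667 = 0.5578
  (23 − 27.31447)²/27.31447 = 0.6815
  (23 − 22.98113)²/22.98113 = 0.0000
  (15 − 19.33333)²/19.33333 = 0.9713
  (20 − 15.68553)²/15.68553 = 1.1867
χ² = 0.0000 + 0.5578 + 0.6815 + 0.0000 + 0.9713 + 1.1867 = 3.397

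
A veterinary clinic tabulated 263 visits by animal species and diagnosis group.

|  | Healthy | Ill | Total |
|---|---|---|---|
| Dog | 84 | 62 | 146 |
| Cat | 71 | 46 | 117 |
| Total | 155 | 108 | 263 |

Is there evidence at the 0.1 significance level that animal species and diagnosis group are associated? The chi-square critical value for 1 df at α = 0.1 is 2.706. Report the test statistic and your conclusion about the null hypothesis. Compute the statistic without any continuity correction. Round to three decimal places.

Grand total N = 263.
Expected counts (row total × column total / N):
  Dog, Healthy: 146×155/263 = 86.0456
  Dog, Ill: 146×108/263 = 59.9544
  Cat, Healthy: 117×155/263 = 68.9544
  Cat, Ill: 117×108/263 = 48.0456
Contributions (O − E)²/E:
  (84 − 86.0456)²/86.0456 = 0.0486
  (62 − 59.9544)²/59.9544 = 0.0698
  (71 − 68.9544)²/68.9544 = 0.0607
  (46 − 48.0456)²/48.0456 = 0.0871
χ² = 0.0486 + 0.0698 + 0.0607 + 0.0871 = 0.266
df = (2−1)(2−1) = 1. Since 0.266 < 2.706, fail to reject the null hypothesis of independence at α = 0.1.

0.266; fail to reject H₀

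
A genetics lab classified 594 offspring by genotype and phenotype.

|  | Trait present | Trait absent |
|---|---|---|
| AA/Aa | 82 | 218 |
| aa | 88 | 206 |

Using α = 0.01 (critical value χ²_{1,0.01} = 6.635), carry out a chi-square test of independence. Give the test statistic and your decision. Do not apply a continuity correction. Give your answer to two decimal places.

0.49; fail to reject H₀

Row totals: 300, 294. Column totals: 170, 424. Grand total N = 594.
Expected counts (row total × column total / N):
  AA/Aa, Trait present: 300×170/594 = 85.859
  AA/Aa, Trait absent: 300×424/594 = 214.141
  aa, Trait present: 294×170/594 = 84.141
  aa, Trait absent: 294×424/594 = 209.859
Contributions (O − E)²/E:
  (82 − 85.859)²/85.859 = 0.1734
  (218 − 214.141)²/214.141 = 0.0695
  (88 − 84.141)²/84.141 = 0.1770
  (206 − 209.859)²/209.859 = 0.0710
χ² = 0.1734 + 0.0695 + 0.1770 + 0.0710 = 0.49
df = (2−1)(2−1) = 1. Since 0.49 < 6.635, fail to reject the null hypothesis of independence at α = 0.01.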